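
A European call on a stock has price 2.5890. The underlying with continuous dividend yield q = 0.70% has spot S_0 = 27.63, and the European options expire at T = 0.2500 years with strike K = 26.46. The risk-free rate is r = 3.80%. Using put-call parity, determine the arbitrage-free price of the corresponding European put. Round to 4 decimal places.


Put-call parity: C - P = S_0 * exp(-qT) - K * exp(-rT).
S_0 * exp(-qT) = 27.6300 * 0.99825153 = 27.58168978
K * exp(-rT) = 26.4600 * 0.99054498 = 26.20982024
P = C - S*exp(-qT) + K*exp(-rT)
P = 2.5890 - 27.58168978 + 26.20982024 = 1.2171

Answer: Put price = 1.2171


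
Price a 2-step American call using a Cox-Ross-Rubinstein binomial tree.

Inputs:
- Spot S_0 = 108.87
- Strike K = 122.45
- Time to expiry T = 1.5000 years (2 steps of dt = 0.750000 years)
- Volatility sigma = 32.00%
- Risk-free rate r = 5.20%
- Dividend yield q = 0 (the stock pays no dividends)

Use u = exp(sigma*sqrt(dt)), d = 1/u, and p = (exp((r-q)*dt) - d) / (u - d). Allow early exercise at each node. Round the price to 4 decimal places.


Answer: Price = V(0,0) = 15.6301

Derivation:
dt = T/N = 0.750000
u = exp(sigma*sqrt(dt)) = 1.319335; d = 1/u = 0.757957
p = (exp((r-q)*dt) - d) / (u - d) = 0.502002
Discount per step: exp(-r*dt) = 0.961751
Stock lattice S(k, i) with i counting down-moves:
  k=0: S(0,0) = 108.8700
  k=1: S(1,0) = 143.6360; S(1,1) = 82.5188
  k=2: S(2,0) = 189.5041; S(2,1) = 108.8700; S(2,2) = 62.5457
Terminal payoffs V(N, i) = max(S_T - K, 0):
  V(2,0) = 67.054120; V(2,1) = 0.000000; V(2,2) = 0.000000
Backward induction: V(k, i) = exp(-r*dt) * [p * V(k+1, i) + (1-p) * V(k+1, i+1)]; then take max(V_cont, immediate exercise) for American.
  V(1,0) = exp(-r*dt) * [p*67.054120 + (1-p)*0.000000] = 32.373806; exercise = 21.186046; V(1,0) = max -> 32.373806
  V(1,1) = exp(-r*dt) * [p*0.000000 + (1-p)*0.000000] = 0.000000; exercise = 0.000000; V(1,1) = max -> 0.000000
  V(0,0) = exp(-r*dt) * [p*32.373806 + (1-p)*0.000000] = 15.630111; exercise = 0.000000; V(0,0) = max -> 15.630111


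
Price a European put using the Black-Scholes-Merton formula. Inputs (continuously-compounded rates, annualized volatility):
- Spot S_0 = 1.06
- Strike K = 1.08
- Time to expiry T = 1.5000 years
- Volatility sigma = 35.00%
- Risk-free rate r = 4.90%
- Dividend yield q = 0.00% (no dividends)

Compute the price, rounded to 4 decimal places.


Answer: Price = 0.1482

Derivation:
d1 = (ln(S/K) + (r - q + 0.5*sigma^2) * T) / (sigma * sqrt(T)) = 0.34218874
d2 = d1 - sigma * sqrt(T) = -0.08647196
exp(-rT) = 0.92913615; exp(-qT) = 1.00000000
P = K * exp(-rT) * N(-d2) - S_0 * exp(-qT) * N(-d1)
N(-d1) = 0.36610443; N(-d2) = 0.53445438
P = 1.0800 * 0.92913615 * 0.53445438 - 1.0600 * 1.00000000 * 0.36610443 = 0.1482


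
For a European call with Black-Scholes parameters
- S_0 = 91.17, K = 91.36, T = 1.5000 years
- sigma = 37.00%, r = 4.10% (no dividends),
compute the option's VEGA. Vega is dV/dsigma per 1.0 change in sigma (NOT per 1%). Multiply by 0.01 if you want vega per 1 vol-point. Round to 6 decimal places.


Answer: Vega = 41.785348

Derivation:
d1 = 0.3576986554; d2 = -0.0954569470
phi(d1) = 0.3742195217; exp(-qT) = 1.0000000000; exp(-rT) = 0.9403529457
Vega = S * exp(-qT) * phi(d1) * sqrt(T) = 91.1700 * 1.0000000000 * 0.3742195217 * 1.2247448714 = 41.785348


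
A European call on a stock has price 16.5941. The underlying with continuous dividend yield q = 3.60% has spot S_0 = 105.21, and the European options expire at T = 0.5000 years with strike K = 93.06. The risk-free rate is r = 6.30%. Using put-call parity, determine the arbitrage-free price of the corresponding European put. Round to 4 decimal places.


Put-call parity: C - P = S_0 * exp(-qT) - K * exp(-rT).
S_0 * exp(-qT) = 105.2100 * 0.98216103 = 103.33316221
K * exp(-rT) = 93.0600 * 0.96899096 = 90.17429841
P = C - S*exp(-qT) + K*exp(-rT)
P = 16.5941 - 103.33316221 + 90.17429841 = 3.4352

Answer: Put price = 3.4352


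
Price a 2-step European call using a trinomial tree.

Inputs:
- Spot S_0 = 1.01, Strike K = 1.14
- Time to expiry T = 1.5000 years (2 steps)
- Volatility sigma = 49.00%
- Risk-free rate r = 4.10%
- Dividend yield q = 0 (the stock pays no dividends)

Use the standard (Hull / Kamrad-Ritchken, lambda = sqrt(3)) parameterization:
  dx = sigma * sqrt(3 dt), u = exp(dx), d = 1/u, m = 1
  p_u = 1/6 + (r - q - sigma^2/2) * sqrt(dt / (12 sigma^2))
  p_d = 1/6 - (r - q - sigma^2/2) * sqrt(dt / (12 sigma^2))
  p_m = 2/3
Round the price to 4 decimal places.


Answer: Price = V(0,0) = 0.2019

Derivation:
dt = T/N = 0.750000; dx = sigma*sqrt(3*dt) = 0.735000
u = exp(dx) = 2.085482; d = 1/u = 0.479505
p_u = 0.126335, p_m = 0.666667, p_d = 0.206998
Discount per step: exp(-r*dt) = 0.969718
Stock lattice S(k, j) with j the centered position index:
  k=0: S(0,+0) = 1.0100
  k=1: S(1,-1) = 0.4843; S(1,+0) = 1.0100; S(1,+1) = 2.1063
  k=2: S(2,-2) = 0.2322; S(2,-1) = 0.4843; S(2,+0) = 1.0100; S(2,+1) = 2.1063; S(2,+2) = 4.3927
Terminal payoffs V(N, j) = max(S_T - K, 0):
  V(2,-2) = 0.000000; V(2,-1) = 0.000000; V(2,+0) = 0.000000; V(2,+1) = 0.966337; V(2,+2) = 3.252727
Backward induction: V(k, j) = exp(-r*dt) * [p_u * V(k+1, j+1) + p_m * V(k+1, j) + p_d * V(k+1, j-1)]
  V(1,-1) = exp(-r*dt) * [p_u*0.000000 + p_m*0.000000 + p_d*0.000000] = 0.000000
  V(1,+0) = exp(-r*dt) * [p_u*0.966337 + p_m*0.000000 + p_d*0.000000] = 0.118385
  V(1,+1) = exp(-r*dt) * [p_u*3.252727 + p_m*0.966337 + p_d*0.000000] = 1.023206
  V(0,+0) = exp(-r*dt) * [p_u*1.023206 + p_m*0.118385 + p_d*0.000000] = 0.201886


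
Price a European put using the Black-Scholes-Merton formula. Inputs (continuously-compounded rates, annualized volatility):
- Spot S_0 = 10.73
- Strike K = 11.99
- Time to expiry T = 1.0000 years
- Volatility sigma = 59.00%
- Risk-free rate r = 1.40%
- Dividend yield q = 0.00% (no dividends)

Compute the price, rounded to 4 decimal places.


Answer: Price = 3.1972

Derivation:
d1 = (ln(S/K) + (r - q + 0.5*sigma^2) * T) / (sigma * sqrt(T)) = 0.13054337
d2 = d1 - sigma * sqrt(T) = -0.45945663
exp(-rT) = 0.98609754; exp(-qT) = 1.00000000
P = K * exp(-rT) * N(-d2) - S_0 * exp(-qT) * N(-d1)
N(-d1) = 0.44806827; N(-d2) = 0.67704686
P = 11.9900 * 0.98609754 * 0.67704686 - 10.7300 * 1.00000000 * 0.44806827 = 3.1972


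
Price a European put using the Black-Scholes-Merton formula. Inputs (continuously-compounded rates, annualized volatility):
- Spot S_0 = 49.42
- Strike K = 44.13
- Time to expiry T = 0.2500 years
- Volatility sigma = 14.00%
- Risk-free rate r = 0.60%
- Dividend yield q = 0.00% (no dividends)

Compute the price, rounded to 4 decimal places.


Answer: Price = 0.0692

Derivation:
d1 = (ln(S/K) + (r - q + 0.5*sigma^2) * T) / (sigma * sqrt(T)) = 1.67379110
d2 = d1 - sigma * sqrt(T) = 1.60379110
exp(-rT) = 0.99850112; exp(-qT) = 1.00000000
P = K * exp(-rT) * N(-d2) - S_0 * exp(-qT) * N(-d1)
N(-d1) = 0.04708583; N(-d2) = 0.05438005
P = 44.1300 * 0.99850112 * 0.05438005 - 49.4200 * 1.00000000 * 0.04708583 = 0.0692


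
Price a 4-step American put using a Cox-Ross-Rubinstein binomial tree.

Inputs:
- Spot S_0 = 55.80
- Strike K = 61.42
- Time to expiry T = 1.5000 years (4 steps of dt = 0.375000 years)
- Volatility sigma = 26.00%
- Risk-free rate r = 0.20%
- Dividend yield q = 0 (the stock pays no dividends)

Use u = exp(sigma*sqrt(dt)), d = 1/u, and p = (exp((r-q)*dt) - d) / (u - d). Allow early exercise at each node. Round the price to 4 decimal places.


dt = T/N = 0.375000
u = exp(sigma*sqrt(dt)) = 1.172592; d = 1/u = 0.852811
p = (exp((r-q)*dt) - d) / (u - d) = 0.462626
Discount per step: exp(-r*dt) = 0.999250
Stock lattice S(k, i) with i counting down-moves:
  k=0: S(0,0) = 55.8000
  k=1: S(1,0) = 65.4306; S(1,1) = 47.5869
  k=2: S(2,0) = 76.7235; S(2,1) = 55.8000; S(2,2) = 40.5826
  k=3: S(3,0) = 89.9653; S(3,1) = 65.4306; S(3,2) = 47.5869; S(3,3) = 34.6093
  k=4: S(4,0) = 105.4926; S(4,1) = 76.7235; S(4,2) = 55.8000; S(4,3) = 40.5826; S(4,4) = 29.5152
Terminal payoffs V(N, i) = max(K - S_T, 0):
  V(4,0) = 0.000000; V(4,1) = 0.000000; V(4,2) = 5.620000; V(4,3) = 20.837368; V(4,4) = 31.904766
Backward induction: V(k, i) = exp(-r*dt) * [p * V(k+1, i) + (1-p) * V(k+1, i+1)]; then take max(V_cont, immediate exercise) for American.
  V(3,0) = exp(-r*dt) * [p*0.000000 + (1-p)*0.000000] = 0.000000; exercise = 0.000000; V(3,0) = max -> 0.000000
  V(3,1) = exp(-r*dt) * [p*0.000000 + (1-p)*5.620000] = 3.017778; exercise = 0.000000; V(3,1) = max -> 3.017778
  V(3,2) = exp(-r*dt) * [p*5.620000 + (1-p)*20.837368] = 13.787075; exercise = 13.833123; V(3,2) = max -> 13.833123
  V(3,3) = exp(-r*dt) * [p*20.837368 + (1-p)*31.904766] = 26.764620; exercise = 26.810668; V(3,3) = max -> 26.810668
  V(2,0) = exp(-r*dt) * [p*0.000000 + (1-p)*3.017778] = 1.620460; exercise = 0.000000; V(2,0) = max -> 1.620460
  V(2,1) = exp(-r*dt) * [p*3.017778 + (1-p)*13.833123] = 8.823044; exercise = 5.620000; V(2,1) = max -> 8.823044
  V(2,2) = exp(-r*dt) * [p*13.833123 + (1-p)*26.810668] = 20.791320; exercise = 20.837368; V(2,2) = max -> 20.837368
  V(1,0) = exp(-r*dt) * [p*1.620460 + (1-p)*8.823044] = 5.486826; exercise = 0.000000; V(1,0) = max -> 5.486826
  V(1,1) = exp(-r*dt) * [p*8.823044 + (1-p)*20.837368] = 15.267775; exercise = 13.833123; V(1,1) = max -> 15.267775
  V(0,0) = exp(-r*dt) * [p*5.486826 + (1-p)*15.267775] = 10.734801; exercise = 5.620000; V(0,0) = max -> 10.734801

Answer: Price = V(0,0) = 10.7348


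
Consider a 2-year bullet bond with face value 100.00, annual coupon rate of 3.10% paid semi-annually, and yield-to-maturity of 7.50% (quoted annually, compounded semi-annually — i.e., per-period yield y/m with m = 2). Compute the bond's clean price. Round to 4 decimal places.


Coupon per period c = face * coupon_rate / m = 1.550000
Periods per year m = 2; per-period yield y/m = 0.037500
Number of cashflows N = 4
Cashflows (t years, CF_t, discount factor 1/(1+y/m)^(m*t), PV):
  t = 0.5000: CF_t = 1.550000, DF = 0.963855, PV = 1.493976
  t = 1.0000: CF_t = 1.550000, DF = 0.929017, PV = 1.439977
  t = 1.5000: CF_t = 1.550000, DF = 0.895438, PV = 1.387929
  t = 2.0000: CF_t = 101.550000, DF = 0.863073, PV = 87.645073
Price P = sum_t PV_t = 91.966955

Answer: Price = 91.9670


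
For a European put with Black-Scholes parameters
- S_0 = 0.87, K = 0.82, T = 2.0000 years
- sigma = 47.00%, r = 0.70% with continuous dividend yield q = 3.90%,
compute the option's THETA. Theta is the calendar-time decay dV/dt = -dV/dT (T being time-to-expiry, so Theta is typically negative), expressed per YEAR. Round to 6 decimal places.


Answer: Theta = -0.058710

Derivation:
d1 = 0.3251019283; d2 = -0.3395784460
phi(d1) = 0.3784072944; exp(-qT) = 0.9249644265; exp(-rT) = 0.9860975443
Theta = -S*exp(-qT)*phi(d1)*sigma/(2*sqrt(T)) + r*K*exp(-rT)*N(-d2) - q*S*exp(-qT)*N(-d1)
N(-d1) = 0.3725519648; N(-d2) = 0.6329129939; sqrt(T) = 1.4142135624
Term 1 = -0.8700 * 0.9249644265 * 0.3784072944 * 0.4700 / (2 * 1.4142135624) = -0.0506007142
Term 2 = 0.0070 * 0.8200 * 0.9860975443 * 0.6329129939 = 0.0035824141
Term 3 = -0.0390 * 0.8700 * 0.9249644265 * 0.3725519648 = -0.0116921869
Theta = -0.0506007142 + (0.0035824141) + (-0.0116921869) = -0.058710


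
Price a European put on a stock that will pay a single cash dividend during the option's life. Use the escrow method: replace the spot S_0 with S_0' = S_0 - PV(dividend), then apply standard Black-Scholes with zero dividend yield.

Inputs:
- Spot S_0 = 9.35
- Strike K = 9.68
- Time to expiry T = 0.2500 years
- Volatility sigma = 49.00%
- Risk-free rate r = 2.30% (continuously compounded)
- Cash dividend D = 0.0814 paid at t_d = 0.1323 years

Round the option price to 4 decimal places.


PV(D) = D * exp(-r * t_d) = 0.0814 * 0.99696172 = 0.08115268
S_0' = S_0 - PV(D) = 9.3500 - 0.08115268 = 9.26884732
d1 = (ln(S_0'/K) + (r + sigma^2/2)*T) / (sigma*sqrt(T)) = -0.03118520
d2 = d1 - sigma*sqrt(T) = -0.27618520
exp(-rT) = 0.99426650
N(-d1) = 0.51243908; N(-d2) = 0.60879709
P = K * exp(-rT) * N(-d2) - S_0' * N(-d1) = 9.6800 * 0.99426650 * 0.60879709 - 9.26884732 * 0.51243908 = 1.1096

Answer: Price = 1.1096


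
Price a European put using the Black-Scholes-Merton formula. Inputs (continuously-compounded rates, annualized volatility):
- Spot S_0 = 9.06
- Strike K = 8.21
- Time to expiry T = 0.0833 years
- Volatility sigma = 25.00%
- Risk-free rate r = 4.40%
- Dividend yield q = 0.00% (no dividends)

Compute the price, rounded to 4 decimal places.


d1 = (ln(S/K) + (r - q + 0.5*sigma^2) * T) / (sigma * sqrt(T)) = 1.45222740
d2 = d1 - sigma * sqrt(T) = 1.38007305
exp(-rT) = 0.99634151; exp(-qT) = 1.00000000
P = K * exp(-rT) * N(-d2) - S_0 * exp(-qT) * N(-d1)
N(-d1) = 0.07321919; N(-d2) = 0.08378208
P = 8.2100 * 0.99634151 * 0.08378208 - 9.0600 * 1.00000000 * 0.07321919 = 0.0220

Answer: Price = 0.0220


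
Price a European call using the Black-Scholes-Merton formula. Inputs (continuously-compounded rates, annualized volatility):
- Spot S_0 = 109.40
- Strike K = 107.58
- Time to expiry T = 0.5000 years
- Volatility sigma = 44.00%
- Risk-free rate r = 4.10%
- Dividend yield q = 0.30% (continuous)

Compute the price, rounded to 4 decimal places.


d1 = (ln(S/K) + (r - q + 0.5*sigma^2) * T) / (sigma * sqrt(T)) = 0.27055234
d2 = d1 - sigma * sqrt(T) = -0.04057464
exp(-rT) = 0.97970870; exp(-qT) = 0.99850112
C = S_0 * exp(-qT) * N(d1) - K * exp(-rT) * N(d2)
N(d1) = 0.60663232; N(d2) = 0.48381750
C = 109.4000 * 0.99850112 * 0.60663232 - 107.5800 * 0.97970870 * 0.48381750 = 15.2732

Answer: Price = 15.2732


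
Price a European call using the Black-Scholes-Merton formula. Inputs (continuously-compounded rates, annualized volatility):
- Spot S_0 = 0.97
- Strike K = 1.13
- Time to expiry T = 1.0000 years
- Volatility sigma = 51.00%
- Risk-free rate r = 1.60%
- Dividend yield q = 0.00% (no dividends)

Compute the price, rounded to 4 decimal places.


Answer: Price = 0.1458

Derivation:
d1 = (ln(S/K) + (r - q + 0.5*sigma^2) * T) / (sigma * sqrt(T)) = -0.01299380
d2 = d1 - sigma * sqrt(T) = -0.52299380
exp(-rT) = 0.98412732; exp(-qT) = 1.00000000
C = S_0 * exp(-qT) * N(d1) - K * exp(-rT) * N(d2)
N(d1) = 0.49481637; N(d2) = 0.30048928
C = 0.9700 * 1.00000000 * 0.49481637 - 1.1300 * 0.98412732 * 0.30048928 = 0.1458


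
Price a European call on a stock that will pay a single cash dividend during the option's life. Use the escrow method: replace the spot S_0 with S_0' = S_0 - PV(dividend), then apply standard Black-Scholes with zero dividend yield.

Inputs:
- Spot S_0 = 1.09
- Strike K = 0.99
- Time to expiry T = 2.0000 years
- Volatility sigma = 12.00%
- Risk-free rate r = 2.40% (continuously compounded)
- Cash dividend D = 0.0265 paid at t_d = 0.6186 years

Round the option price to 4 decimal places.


PV(D) = D * exp(-r * t_d) = 0.0265 * 0.98526326 = 0.02610948
S_0' = S_0 - PV(D) = 1.0900 - 0.02610948 = 1.06389052
d1 = (ln(S_0'/K) + (r + sigma^2/2)*T) / (sigma*sqrt(T)) = 0.79185842
d2 = d1 - sigma*sqrt(T) = 0.62215279
exp(-rT) = 0.95313379
N(d1) = 0.78577838; N(d2) = 0.73307930
C = S_0' * N(d1) - K * exp(-rT) * N(d2) = 1.06389052 * 0.78577838 - 0.9900 * 0.95313379 * 0.73307930 = 0.1442

Answer: Price = 0.1442


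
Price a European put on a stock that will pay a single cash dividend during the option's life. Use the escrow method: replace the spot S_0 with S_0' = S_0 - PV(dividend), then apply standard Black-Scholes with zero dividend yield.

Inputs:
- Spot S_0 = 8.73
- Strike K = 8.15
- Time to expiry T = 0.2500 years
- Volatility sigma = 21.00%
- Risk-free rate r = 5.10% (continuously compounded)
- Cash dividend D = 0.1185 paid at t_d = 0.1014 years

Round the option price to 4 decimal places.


Answer: Price = 0.1365

Derivation:
PV(D) = D * exp(-r * t_d) = 0.1185 * 0.99484195 = 0.11788877
S_0' = S_0 - PV(D) = 8.7300 - 0.11788877 = 8.61211123
d1 = (ln(S_0'/K) + (r + sigma^2/2)*T) / (sigma*sqrt(T)) = 0.69918160
d2 = d1 - sigma*sqrt(T) = 0.59418160
exp(-rT) = 0.98733094
N(-d1) = 0.24221927; N(-d2) = 0.27619533
P = K * exp(-rT) * N(-d2) - S_0' * N(-d1) = 8.1500 * 0.98733094 * 0.27619533 - 8.61211123 * 0.24221927 = 0.1365


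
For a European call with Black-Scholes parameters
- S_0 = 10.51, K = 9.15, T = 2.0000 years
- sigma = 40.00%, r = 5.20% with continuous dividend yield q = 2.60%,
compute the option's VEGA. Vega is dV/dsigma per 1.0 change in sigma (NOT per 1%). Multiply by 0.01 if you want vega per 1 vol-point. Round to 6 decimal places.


Answer: Vega = 4.645637

Derivation:
d1 = 0.6197319042; d2 = 0.0540464793
phi(d1) = 0.3292386702; exp(-qT) = 0.9493288668; exp(-rT) = 0.9012252974
Vega = S * exp(-qT) * phi(d1) * sqrt(T) = 10.5100 * 0.9493288668 * 0.3292386702 * 1.4142135624 = 4.645637


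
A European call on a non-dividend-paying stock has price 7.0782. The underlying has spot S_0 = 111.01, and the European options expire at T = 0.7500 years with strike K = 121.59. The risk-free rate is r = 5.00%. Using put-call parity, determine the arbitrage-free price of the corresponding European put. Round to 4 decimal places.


Answer: Put price = 13.1830

Derivation:
Put-call parity: C - P = S_0 * exp(-qT) - K * exp(-rT).
S_0 * exp(-qT) = 111.0100 * 1.00000000 = 111.01000000
K * exp(-rT) = 121.5900 * 0.96319442 = 117.11480925
P = C - S*exp(-qT) + K*exp(-rT)
P = 7.0782 - 111.01000000 + 117.11480925 = 13.1830


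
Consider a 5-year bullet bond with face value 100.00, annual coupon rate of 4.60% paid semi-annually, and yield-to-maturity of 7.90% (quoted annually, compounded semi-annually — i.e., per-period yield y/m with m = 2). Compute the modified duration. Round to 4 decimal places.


Answer: Modified duration = 4.3094

Derivation:
Coupon per period c = face * coupon_rate / m = 2.300000
Periods per year m = 2; per-period yield y/m = 0.039500
Number of cashflows N = 10
Cashflows (t years, CF_t, discount factor 1/(1+y/m)^(m*t), PV):
  t = 0.5000: CF_t = 2.300000, DF = 0.962001, PV = 2.212602
  t = 1.0000: CF_t = 2.300000, DF = 0.925446, PV = 2.128525
  t = 1.5000: CF_t = 2.300000, DF = 0.890280, PV = 2.047644
  t = 2.0000: CF_t = 2.300000, DF = 0.856450, PV = 1.969835
  t = 2.5000: CF_t = 2.300000, DF = 0.823906, PV = 1.894983
  t = 3.0000: CF_t = 2.300000, DF = 0.792598, PV = 1.822976
  t = 3.5000: CF_t = 2.300000, DF = 0.762480, PV = 1.753704
  t = 4.0000: CF_t = 2.300000, DF = 0.733507, PV = 1.687065
  t = 4.5000: CF_t = 2.300000, DF = 0.705634, PV = 1.622958
  t = 5.0000: CF_t = 102.300000, DF = 0.678821, PV = 69.443355
Price P = sum_t PV_t = 86.583649
First compute Macaulay numerator sum_t t * PV_t:
  t * PV_t at t = 0.5000: 1.106301
  t * PV_t at t = 1.0000: 2.128525
  t * PV_t at t = 1.5000: 3.071465
  t * PV_t at t = 2.0000: 3.939670
  t * PV_t at t = 2.5000: 4.737458
  t * PV_t at t = 3.0000: 5.468927
  t * PV_t at t = 3.5000: 6.137965
  t * PV_t at t = 4.0000: 6.748261
  t * PV_t at t = 4.5000: 7.303313
  t * PV_t at t = 5.0000: 347.216777
Macaulay duration D = 387.858663 / 86.583649 = 4.479583
Modified duration = D / (1 + y/m) = 4.479583 / (1 + 0.039500) = 4.309363


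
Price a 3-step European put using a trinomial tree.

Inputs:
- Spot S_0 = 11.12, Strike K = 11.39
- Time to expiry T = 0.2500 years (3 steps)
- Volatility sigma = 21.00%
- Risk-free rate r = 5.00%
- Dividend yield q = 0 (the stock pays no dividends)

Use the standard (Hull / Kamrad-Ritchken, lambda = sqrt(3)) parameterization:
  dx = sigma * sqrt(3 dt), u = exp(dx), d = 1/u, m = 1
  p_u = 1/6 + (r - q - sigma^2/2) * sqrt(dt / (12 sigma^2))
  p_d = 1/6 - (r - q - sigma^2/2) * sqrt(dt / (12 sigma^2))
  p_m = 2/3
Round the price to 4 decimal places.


Answer: Price = V(0,0) = 0.5342

Derivation:
dt = T/N = 0.083333; dx = sigma*sqrt(3*dt) = 0.105000
u = exp(dx) = 1.110711; d = 1/u = 0.900325
p_u = 0.177758, p_m = 0.666667, p_d = 0.155575
Discount per step: exp(-r*dt) = 0.995842
Stock lattice S(k, j) with j the centered position index:
  k=0: S(0,+0) = 11.1200
  k=1: S(1,-1) = 10.0116; S(1,+0) = 11.1200; S(1,+1) = 12.3511
  k=2: S(2,-2) = 9.0137; S(2,-1) = 10.0116; S(2,+0) = 11.1200; S(2,+1) = 12.3511; S(2,+2) = 13.7185
  k=3: S(3,-3) = 8.1153; S(3,-2) = 9.0137; S(3,-1) = 10.0116; S(3,+0) = 11.1200; S(3,+1) = 12.3511; S(3,+2) = 13.7185; S(3,+3) = 15.2373
Terminal payoffs V(N, j) = max(K - S_T, 0):
  V(3,-3) = 3.274748; V(3,-2) = 2.376303; V(3,-1) = 1.378391; V(3,+0) = 0.270000; V(3,+1) = 0.000000; V(3,+2) = 0.000000; V(3,+3) = 0.000000
Backward induction: V(k, j) = exp(-r*dt) * [p_u * V(k+1, j+1) + p_m * V(k+1, j) + p_d * V(k+1, j-1)]
  V(2,-2) = exp(-r*dt) * [p_u*1.378391 + p_m*2.376303 + p_d*3.274748] = 2.328968
  V(2,-1) = exp(-r*dt) * [p_u*0.270000 + p_m*1.378391 + p_d*2.376303] = 1.331059
  V(2,+0) = exp(-r*dt) * [p_u*0.000000 + p_m*0.270000 + p_d*1.378391] = 0.392804
  V(2,+1) = exp(-r*dt) * [p_u*0.000000 + p_m*0.000000 + p_d*0.270000] = 0.041831
  V(2,+2) = exp(-r*dt) * [p_u*0.000000 + p_m*0.000000 + p_d*0.000000] = 0.000000
  V(1,-1) = exp(-r*dt) * [p_u*0.392804 + p_m*1.331059 + p_d*2.328968] = 1.314040
  V(1,+0) = exp(-r*dt) * [p_u*0.041831 + p_m*0.392804 + p_d*1.331059] = 0.474404
  V(1,+1) = exp(-r*dt) * [p_u*0.000000 + p_m*0.041831 + p_d*0.392804] = 0.088628
  V(0,+0) = exp(-r*dt) * [p_u*0.088628 + p_m*0.474404 + p_d*1.314040] = 0.534225


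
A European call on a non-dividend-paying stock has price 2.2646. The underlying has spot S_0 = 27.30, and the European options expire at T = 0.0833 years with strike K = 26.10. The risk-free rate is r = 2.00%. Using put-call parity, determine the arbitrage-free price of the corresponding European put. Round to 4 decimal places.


Answer: Put price = 1.0212

Derivation:
Put-call parity: C - P = S_0 * exp(-qT) - K * exp(-rT).
S_0 * exp(-qT) = 27.3000 * 1.00000000 = 27.30000000
K * exp(-rT) = 26.1000 * 0.99833539 = 26.05655360
P = C - S*exp(-qT) + K*exp(-rT)
P = 2.2646 - 27.30000000 + 26.05655360 = 1.0212


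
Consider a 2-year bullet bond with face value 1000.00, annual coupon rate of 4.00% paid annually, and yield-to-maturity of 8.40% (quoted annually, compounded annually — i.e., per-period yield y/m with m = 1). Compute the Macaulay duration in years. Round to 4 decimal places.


Answer: Macaulay duration = 1.9600 years

Derivation:
Coupon per period c = face * coupon_rate / m = 40.000000
Periods per year m = 1; per-period yield y/m = 0.084000
Number of cashflows N = 2
Cashflows (t years, CF_t, discount factor 1/(1+y/m)^(m*t), PV):
  t = 1.0000: CF_t = 40.000000, DF = 0.922509, PV = 36.900369
  t = 2.0000: CF_t = 1040.000000, DF = 0.851023, PV = 885.064201
Price P = sum_t PV_t = 921.964570
Macaulay numerator sum_t t * PV_t:
  t * PV_t at t = 1.0000: 36.900369
  t * PV_t at t = 2.0000: 1770.128402
Macaulay duration D = (sum_t t * PV_t) / P = 1807.028771 / 921.964570 = 1.959976


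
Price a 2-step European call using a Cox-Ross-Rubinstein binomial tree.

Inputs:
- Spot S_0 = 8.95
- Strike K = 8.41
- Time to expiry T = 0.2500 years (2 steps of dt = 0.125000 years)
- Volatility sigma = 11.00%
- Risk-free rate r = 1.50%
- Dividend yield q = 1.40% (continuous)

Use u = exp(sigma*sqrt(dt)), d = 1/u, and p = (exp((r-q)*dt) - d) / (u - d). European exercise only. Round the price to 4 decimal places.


dt = T/N = 0.125000
u = exp(sigma*sqrt(dt)) = 1.039657; d = 1/u = 0.961856
p = (exp((r-q)*dt) - d) / (u - d) = 0.491885
Discount per step: exp(-r*dt) = 0.998127
Stock lattice S(k, i) with i counting down-moves:
  k=0: S(0,0) = 8.9500
  k=1: S(1,0) = 9.3049; S(1,1) = 8.6086
  k=2: S(2,0) = 9.6739; S(2,1) = 8.9500; S(2,2) = 8.2802
Terminal payoffs V(N, i) = max(S_T - K, 0):
  V(2,0) = 1.263936; V(2,1) = 0.540000; V(2,2) = 0.000000
Backward induction: V(k, i) = exp(-r*dt) * [p * V(k+1, i) + (1-p) * V(k+1, i+1)].
  V(1,0) = exp(-r*dt) * [p*1.263936 + (1-p)*0.540000] = 0.894415
  V(1,1) = exp(-r*dt) * [p*0.540000 + (1-p)*0.000000] = 0.265120
  V(0,0) = exp(-r*dt) * [p*0.894415 + (1-p)*0.265120] = 0.573585

Answer: Price = V(0,0) = 0.5736


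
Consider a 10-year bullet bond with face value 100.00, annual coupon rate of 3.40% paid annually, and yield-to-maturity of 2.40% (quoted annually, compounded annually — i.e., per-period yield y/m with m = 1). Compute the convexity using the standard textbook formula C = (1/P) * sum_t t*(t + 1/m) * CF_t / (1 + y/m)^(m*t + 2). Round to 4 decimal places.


Coupon per period c = face * coupon_rate / m = 3.400000
Periods per year m = 1; per-period yield y/m = 0.024000
Number of cashflows N = 10
Cashflows (t years, CF_t, discount factor 1/(1+y/m)^(m*t), PV):
  t = 1.0000: CF_t = 3.400000, DF = 0.976562, PV = 3.320313
  t = 2.0000: CF_t = 3.400000, DF = 0.953674, PV = 3.242493
  t = 3.0000: CF_t = 3.400000, DF = 0.931323, PV = 3.166497
  t = 4.0000: CF_t = 3.400000, DF = 0.909495, PV = 3.092282
  t = 5.0000: CF_t = 3.400000, DF = 0.888178, PV = 3.019807
  t = 6.0000: CF_t = 3.400000, DF = 0.867362, PV = 2.949030
  t = 7.0000: CF_t = 3.400000, DF = 0.847033, PV = 2.879912
  t = 8.0000: CF_t = 3.400000, DF = 0.827181, PV = 2.812414
  t = 9.0000: CF_t = 3.400000, DF = 0.807794, PV = 2.746498
  t = 10.0000: CF_t = 103.400000, DF = 0.788861, PV = 81.568218
Price P = sum_t PV_t = 108.797462
Convexity numerator sum_t t*(t + 1/m) * CF_t / (1+y/m)^(m*t + 2):
  t = 1.0000: term = 6.332994
  t = 2.0000: term = 18.553692
  t = 3.0000: term = 36.237680
  t = 4.0000: term = 58.980598
  t = 5.0000: term = 86.397361
  t = 6.0000: term = 118.121391
  t = 7.0000: term = 153.803895
  t = 8.0000: term = 193.113150
  t = 9.0000: term = 235.733825
  t = 10.0000: term = 8556.846558
Convexity = (1/P) * sum = 9464.121143 / 108.797462 = 86.988437

Answer: Convexity = 86.9884


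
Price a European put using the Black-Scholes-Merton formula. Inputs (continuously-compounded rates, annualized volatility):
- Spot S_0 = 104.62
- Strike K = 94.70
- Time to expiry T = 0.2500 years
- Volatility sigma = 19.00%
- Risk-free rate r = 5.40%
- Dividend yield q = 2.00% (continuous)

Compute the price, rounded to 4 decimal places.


Answer: Price = 0.5955

Derivation:
d1 = (ln(S/K) + (r - q + 0.5*sigma^2) * T) / (sigma * sqrt(T)) = 1.18561303
d2 = d1 - sigma * sqrt(T) = 1.09061303
exp(-rT) = 0.98659072; exp(-qT) = 0.99501248
P = K * exp(-rT) * N(-d2) - S_0 * exp(-qT) * N(-d1)
N(-d1) = 0.11788758; N(-d2) = 0.13772160
P = 94.7000 * 0.98659072 * 0.13772160 - 104.6200 * 0.99501248 * 0.11788758 = 0.5955


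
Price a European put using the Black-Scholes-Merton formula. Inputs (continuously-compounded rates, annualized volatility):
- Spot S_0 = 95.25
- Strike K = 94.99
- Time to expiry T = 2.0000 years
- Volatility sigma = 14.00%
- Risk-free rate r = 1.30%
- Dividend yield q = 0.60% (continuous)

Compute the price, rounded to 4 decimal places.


Answer: Price = 6.6053

Derivation:
d1 = (ln(S/K) + (r - q + 0.5*sigma^2) * T) / (sigma * sqrt(T)) = 0.18351134
d2 = d1 - sigma * sqrt(T) = -0.01447856
exp(-rT) = 0.97433509; exp(-qT) = 0.98807171
P = K * exp(-rT) * N(-d2) - S_0 * exp(-qT) * N(-d1)
N(-d1) = 0.42719841; N(-d2) = 0.50577591
P = 94.9900 * 0.97433509 * 0.50577591 - 95.2500 * 0.98807171 * 0.42719841 = 6.6053


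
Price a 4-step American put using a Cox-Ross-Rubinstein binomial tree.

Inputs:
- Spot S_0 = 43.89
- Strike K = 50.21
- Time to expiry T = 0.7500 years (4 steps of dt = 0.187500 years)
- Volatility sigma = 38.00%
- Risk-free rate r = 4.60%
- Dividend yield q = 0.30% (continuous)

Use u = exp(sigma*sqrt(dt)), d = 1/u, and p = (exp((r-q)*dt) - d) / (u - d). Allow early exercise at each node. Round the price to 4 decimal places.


dt = T/N = 0.187500
u = exp(sigma*sqrt(dt)) = 1.178856; d = 1/u = 0.848280
p = (exp((r-q)*dt) - d) / (u - d) = 0.483444
Discount per step: exp(-r*dt) = 0.991412
Stock lattice S(k, i) with i counting down-moves:
  k=0: S(0,0) = 43.8900
  k=1: S(1,0) = 51.7400; S(1,1) = 37.2310
  k=2: S(2,0) = 60.9940; S(2,1) = 43.8900; S(2,2) = 31.5823
  k=3: S(3,0) = 71.9032; S(3,1) = 51.7400; S(3,2) = 37.2310; S(3,3) = 26.7906
  k=4: S(4,0) = 84.7636; S(4,1) = 60.9940; S(4,2) = 43.8900; S(4,3) = 31.5823; S(4,4) = 22.7259
Terminal payoffs V(N, i) = max(K - S_T, 0):
  V(4,0) = 0.000000; V(4,1) = 0.000000; V(4,2) = 6.320000; V(4,3) = 18.627700; V(4,4) = 27.484056
Backward induction: V(k, i) = exp(-r*dt) * [p * V(k+1, i) + (1-p) * V(k+1, i+1)]; then take max(V_cont, immediate exercise) for American.
  V(3,0) = exp(-r*dt) * [p*0.000000 + (1-p)*0.000000] = 0.000000; exercise = 0.000000; V(3,0) = max -> 0.000000
  V(3,1) = exp(-r*dt) * [p*0.000000 + (1-p)*6.320000] = 3.236597; exercise = 0.000000; V(3,1) = max -> 3.236597
  V(3,2) = exp(-r*dt) * [p*6.320000 + (1-p)*18.627700] = 12.568740; exercise = 12.979003; V(3,2) = max -> 12.979003
  V(3,3) = exp(-r*dt) * [p*18.627700 + (1-p)*27.484056] = 23.003241; exercise = 23.419375; V(3,3) = max -> 23.419375
  V(2,0) = exp(-r*dt) * [p*0.000000 + (1-p)*3.236597] = 1.657525; exercise = 0.000000; V(2,0) = max -> 1.657525
  V(2,1) = exp(-r*dt) * [p*3.236597 + (1-p)*12.979003] = 8.198079; exercise = 6.320000; V(2,1) = max -> 8.198079
  V(2,2) = exp(-r*dt) * [p*12.979003 + (1-p)*23.419375] = 18.214261; exercise = 18.627700; V(2,2) = max -> 18.627700
  V(1,0) = exp(-r*dt) * [p*1.657525 + (1-p)*8.198079] = 4.992837; exercise = 0.000000; V(1,0) = max -> 4.992837
  V(1,1) = exp(-r*dt) * [p*8.198079 + (1-p)*18.627700] = 13.468889; exercise = 12.979003; V(1,1) = max -> 13.468889
  V(0,0) = exp(-r*dt) * [p*4.992837 + (1-p)*13.468889] = 9.290713; exercise = 6.320000; V(0,0) = max -> 9.290713

Answer: Price = V(0,0) = 9.2907


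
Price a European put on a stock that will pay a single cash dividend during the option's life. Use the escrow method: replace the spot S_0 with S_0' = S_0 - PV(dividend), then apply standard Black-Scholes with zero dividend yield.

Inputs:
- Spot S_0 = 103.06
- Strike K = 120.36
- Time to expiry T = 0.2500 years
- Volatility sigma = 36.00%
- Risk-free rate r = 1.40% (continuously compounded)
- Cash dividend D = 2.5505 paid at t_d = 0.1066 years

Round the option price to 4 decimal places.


PV(D) = D * exp(-r * t_d) = 2.5505 * 0.99850871 = 2.54669647
S_0' = S_0 - PV(D) = 103.0600 - 2.54669647 = 100.51330353
d1 = (ln(S_0'/K) + (r + sigma^2/2)*T) / (sigma*sqrt(T)) = -0.89165089
d2 = d1 - sigma*sqrt(T) = -1.07165089
exp(-rT) = 0.99650612
N(-d1) = 0.81370996; N(-d2) = 0.85806157
P = K * exp(-rT) * N(-d2) - S_0' * N(-d1) = 120.3600 * 0.99650612 * 0.85806157 - 100.51330353 * 0.81370996 = 21.1268

Answer: Price = 21.1268


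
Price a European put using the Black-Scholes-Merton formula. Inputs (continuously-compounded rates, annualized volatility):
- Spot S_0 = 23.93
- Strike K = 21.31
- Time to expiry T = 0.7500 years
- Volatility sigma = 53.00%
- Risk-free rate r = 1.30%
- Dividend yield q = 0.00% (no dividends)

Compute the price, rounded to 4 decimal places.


d1 = (ln(S/K) + (r - q + 0.5*sigma^2) * T) / (sigma * sqrt(T)) = 0.50337091
d2 = d1 - sigma * sqrt(T) = 0.04437744
exp(-rT) = 0.99029738; exp(-qT) = 1.00000000
P = K * exp(-rT) * N(-d2) - S_0 * exp(-qT) * N(-d1)
N(-d1) = 0.30735176; N(-d2) = 0.48230177
P = 21.3100 * 0.99029738 * 0.48230177 - 23.9300 * 1.00000000 * 0.30735176 = 2.8232

Answer: Price = 2.8232


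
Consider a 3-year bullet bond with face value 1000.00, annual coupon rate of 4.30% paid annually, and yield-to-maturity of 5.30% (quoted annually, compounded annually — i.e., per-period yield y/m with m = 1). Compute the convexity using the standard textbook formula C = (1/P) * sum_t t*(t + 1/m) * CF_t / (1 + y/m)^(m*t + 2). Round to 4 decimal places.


Answer: Convexity = 10.2282

Derivation:
Coupon per period c = face * coupon_rate / m = 43.000000
Periods per year m = 1; per-period yield y/m = 0.053000
Number of cashflows N = 3
Cashflows (t years, CF_t, discount factor 1/(1+y/m)^(m*t), PV):
  t = 1.0000: CF_t = 43.000000, DF = 0.949668, PV = 40.835708
  t = 2.0000: CF_t = 43.000000, DF = 0.901869, PV = 38.780349
  t = 3.0000: CF_t = 1043.000000, DF = 0.856475, PV = 893.303828
Price P = sum_t PV_t = 972.919884
Convexity numerator sum_t t*(t + 1/m) * CF_t / (1+y/m)^(m*t + 2):
  t = 1.0000: term = 73.656883
  t = 2.0000: term = 209.848670
  t = 3.0000: term = 9667.711871
Convexity = (1/P) * sum = 9951.217424 / 972.919884 = 10.228198


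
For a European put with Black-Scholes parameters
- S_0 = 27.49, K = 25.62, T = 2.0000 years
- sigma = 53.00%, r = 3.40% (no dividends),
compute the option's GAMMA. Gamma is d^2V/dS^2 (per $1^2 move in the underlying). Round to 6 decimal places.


d1 = 0.5594802370; d2 = -0.1900529510
phi(d1) = 0.3411450243; exp(-qT) = 1.0000000000; exp(-rT) = 0.9342604736
Gamma = exp(-qT) * phi(d1) / (S * sigma * sqrt(T)) = 1.0000000000 * 0.3411450243 / (27.4900 * 0.5300 * 1.4142135624) = 0.016557

Answer: Gamma = 0.016557


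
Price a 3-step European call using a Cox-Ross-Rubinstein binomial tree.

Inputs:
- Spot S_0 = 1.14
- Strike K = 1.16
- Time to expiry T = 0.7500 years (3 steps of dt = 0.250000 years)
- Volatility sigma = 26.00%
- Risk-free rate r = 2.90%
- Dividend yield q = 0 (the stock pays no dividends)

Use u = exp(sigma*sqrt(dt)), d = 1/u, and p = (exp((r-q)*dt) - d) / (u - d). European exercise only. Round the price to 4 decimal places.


dt = T/N = 0.250000
u = exp(sigma*sqrt(dt)) = 1.138828; d = 1/u = 0.878095
p = (exp((r-q)*dt) - d) / (u - d) = 0.495453
Discount per step: exp(-r*dt) = 0.992776
Stock lattice S(k, i) with i counting down-moves:
  k=0: S(0,0) = 1.1400
  k=1: S(1,0) = 1.2983; S(1,1) = 1.0010
  k=2: S(2,0) = 1.4785; S(2,1) = 1.1400; S(2,2) = 0.8790
  k=3: S(3,0) = 1.6838; S(3,1) = 1.2983; S(3,2) = 1.0010; S(3,3) = 0.7718
Terminal payoffs V(N, i) = max(S_T - K, 0):
  V(3,0) = 0.523758; V(3,1) = 0.138264; V(3,2) = 0.000000; V(3,3) = 0.000000
Backward induction: V(k, i) = exp(-r*dt) * [p * V(k+1, i) + (1-p) * V(k+1, i+1)].
  V(2,0) = exp(-r*dt) * [p*0.523758 + (1-p)*0.138264] = 0.326880
  V(2,1) = exp(-r*dt) * [p*0.138264 + (1-p)*0.000000] = 0.068009
  V(2,2) = exp(-r*dt) * [p*0.000000 + (1-p)*0.000000] = 0.000000
  V(1,0) = exp(-r*dt) * [p*0.326880 + (1-p)*0.068009] = 0.194849
  V(1,1) = exp(-r*dt) * [p*0.068009 + (1-p)*0.000000] = 0.033452
  V(0,0) = exp(-r*dt) * [p*0.194849 + (1-p)*0.033452] = 0.112597

Answer: Price = V(0,0) = 0.1126


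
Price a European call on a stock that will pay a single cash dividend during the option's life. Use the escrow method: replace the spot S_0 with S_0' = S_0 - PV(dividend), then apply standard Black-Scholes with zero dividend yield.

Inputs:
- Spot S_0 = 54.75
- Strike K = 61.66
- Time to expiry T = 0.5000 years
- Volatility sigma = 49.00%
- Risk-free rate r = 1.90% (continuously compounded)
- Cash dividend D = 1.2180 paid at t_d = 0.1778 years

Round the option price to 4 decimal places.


PV(D) = D * exp(-r * t_d) = 1.2180 * 0.99662750 = 1.21389229
S_0' = S_0 - PV(D) = 54.7500 - 1.21389229 = 53.53610771
d1 = (ln(S_0'/K) + (r + sigma^2/2)*T) / (sigma*sqrt(T)) = -0.20709306
d2 = d1 - sigma*sqrt(T) = -0.55357539
exp(-rT) = 0.99054498
N(d1) = 0.41796859; N(d2) = 0.28993474
C = S_0' * N(d1) - K * exp(-rT) * N(d2) = 53.53610771 * 0.41796859 - 61.6600 * 0.99054498 * 0.28993474 = 4.6681

Answer: Price = 4.6681


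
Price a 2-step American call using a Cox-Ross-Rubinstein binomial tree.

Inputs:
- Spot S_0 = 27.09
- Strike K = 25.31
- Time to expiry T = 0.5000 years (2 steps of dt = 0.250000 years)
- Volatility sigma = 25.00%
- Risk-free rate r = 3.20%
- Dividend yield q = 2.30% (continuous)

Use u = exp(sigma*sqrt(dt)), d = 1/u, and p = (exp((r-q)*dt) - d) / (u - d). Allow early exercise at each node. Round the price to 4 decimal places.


Answer: Price = V(0,0) = 3.0025

Derivation:
dt = T/N = 0.250000
u = exp(sigma*sqrt(dt)) = 1.133148; d = 1/u = 0.882497
p = (exp((r-q)*dt) - d) / (u - d) = 0.477777
Discount per step: exp(-r*dt) = 0.992032
Stock lattice S(k, i) with i counting down-moves:
  k=0: S(0,0) = 27.0900
  k=1: S(1,0) = 30.6970; S(1,1) = 23.9068
  k=2: S(2,0) = 34.7842; S(2,1) = 27.0900; S(2,2) = 21.0977
Terminal payoffs V(N, i) = max(S_T - K, 0):
  V(2,0) = 9.474249; V(2,1) = 1.780000; V(2,2) = 0.000000
Backward induction: V(k, i) = exp(-r*dt) * [p * V(k+1, i) + (1-p) * V(k+1, i+1)]; then take max(V_cont, immediate exercise) for American.
  V(1,0) = exp(-r*dt) * [p*9.474249 + (1-p)*1.780000] = 5.412663; exercise = 5.386992; V(1,0) = max -> 5.412663
  V(1,1) = exp(-r*dt) * [p*1.780000 + (1-p)*0.000000] = 0.843667; exercise = 0.000000; V(1,1) = max -> 0.843667
  V(0,0) = exp(-r*dt) * [p*5.412663 + (1-p)*0.843667] = 3.002513; exercise = 1.780000; V(0,0) = max -> 3.002513


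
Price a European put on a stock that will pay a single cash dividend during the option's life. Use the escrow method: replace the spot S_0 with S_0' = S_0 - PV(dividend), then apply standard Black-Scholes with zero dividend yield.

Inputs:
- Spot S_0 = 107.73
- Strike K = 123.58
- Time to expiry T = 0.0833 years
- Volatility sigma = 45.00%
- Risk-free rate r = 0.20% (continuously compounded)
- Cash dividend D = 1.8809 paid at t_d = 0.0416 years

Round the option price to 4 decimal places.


PV(D) = D * exp(-r * t_d) = 1.8809 * 0.99991680 = 1.88074352
S_0' = S_0 - PV(D) = 107.7300 - 1.88074352 = 105.84925648
d1 = (ln(S_0'/K) + (r + sigma^2/2)*T) / (sigma*sqrt(T)) = -1.12622781
d2 = d1 - sigma*sqrt(T) = -1.25610564
exp(-rT) = 0.99983341
N(-d1) = 0.86996545; N(-d2) = 0.89546116
P = K * exp(-rT) * N(-d2) - S_0' * N(-d1) = 123.5800 * 0.99983341 * 0.89546116 - 105.84925648 * 0.86996545 = 18.5575

Answer: Price = 18.5575


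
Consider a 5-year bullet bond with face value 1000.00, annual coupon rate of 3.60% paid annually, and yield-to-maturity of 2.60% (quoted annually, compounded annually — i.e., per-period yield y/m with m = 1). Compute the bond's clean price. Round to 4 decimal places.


Answer: Price = 1046.3248

Derivation:
Coupon per period c = face * coupon_rate / m = 36.000000
Periods per year m = 1; per-period yield y/m = 0.026000
Number of cashflows N = 5
Cashflows (t years, CF_t, discount factor 1/(1+y/m)^(m*t), PV):
  t = 1.0000: CF_t = 36.000000, DF = 0.974659, PV = 35.087719
  t = 2.0000: CF_t = 36.000000, DF = 0.949960, PV = 34.198557
  t = 3.0000: CF_t = 36.000000, DF = 0.925887, PV = 33.331927
  t = 4.0000: CF_t = 36.000000, DF = 0.902424, PV = 32.487258
  t = 5.0000: CF_t = 1036.000000, DF = 0.879555, PV = 911.219388
Price P = sum_t PV_t = 1046.324849


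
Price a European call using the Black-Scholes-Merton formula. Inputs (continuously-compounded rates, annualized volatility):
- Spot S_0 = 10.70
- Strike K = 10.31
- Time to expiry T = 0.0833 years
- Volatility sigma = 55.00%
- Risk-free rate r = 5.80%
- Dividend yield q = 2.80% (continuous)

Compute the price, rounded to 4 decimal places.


d1 = (ln(S/K) + (r - q + 0.5*sigma^2) * T) / (sigma * sqrt(T)) = 0.32901418
d2 = d1 - sigma * sqrt(T) = 0.17027461
exp(-rT) = 0.99518025; exp(-qT) = 0.99767032
C = S_0 * exp(-qT) * N(d1) - K * exp(-rT) * N(d2)
N(d1) = 0.62892752; N(d2) = 0.56760291
C = 10.7000 * 0.99767032 * 0.62892752 - 10.3100 * 0.99518025 * 0.56760291 = 0.8901

Answer: Price = 0.8901


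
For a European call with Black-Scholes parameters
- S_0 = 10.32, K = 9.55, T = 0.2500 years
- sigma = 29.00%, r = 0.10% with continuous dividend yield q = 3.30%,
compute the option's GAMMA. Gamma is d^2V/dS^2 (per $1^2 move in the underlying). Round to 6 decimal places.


Answer: Gamma = 0.227033

Derivation:
d1 = 0.5521041763; d2 = 0.4071041763
phi(d1) = 0.3425464384; exp(-qT) = 0.9917839379; exp(-rT) = 0.9997500312
Gamma = exp(-qT) * phi(d1) / (S * sigma * sqrt(T)) = 0.9917839379 * 0.3425464384 / (10.3200 * 0.2900 * 0.5000000000) = 0.227033


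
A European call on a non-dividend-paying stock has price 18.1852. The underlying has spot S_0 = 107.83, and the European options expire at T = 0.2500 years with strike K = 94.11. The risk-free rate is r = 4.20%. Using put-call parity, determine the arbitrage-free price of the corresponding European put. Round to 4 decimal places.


Answer: Put price = 3.4822

Derivation:
Put-call parity: C - P = S_0 * exp(-qT) - K * exp(-rT).
S_0 * exp(-qT) = 107.8300 * 1.00000000 = 107.83000000
K * exp(-rT) = 94.1100 * 0.98955493 = 93.12701470
P = C - S*exp(-qT) + K*exp(-rT)
P = 18.1852 - 107.83000000 + 93.12701470 = 3.4822


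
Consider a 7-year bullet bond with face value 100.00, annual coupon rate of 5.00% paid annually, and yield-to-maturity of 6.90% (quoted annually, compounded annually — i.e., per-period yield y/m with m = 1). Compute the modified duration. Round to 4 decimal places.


Answer: Modified duration = 5.6274

Derivation:
Coupon per period c = face * coupon_rate / m = 5.000000
Periods per year m = 1; per-period yield y/m = 0.069000
Number of cashflows N = 7
Cashflows (t years, CF_t, discount factor 1/(1+y/m)^(m*t), PV):
  t = 1.0000: CF_t = 5.000000, DF = 0.935454, PV = 4.677268
  t = 2.0000: CF_t = 5.000000, DF = 0.875074, PV = 4.375368
  t = 3.0000: CF_t = 5.000000, DF = 0.818591, PV = 4.092954
  t = 4.0000: CF_t = 5.000000, DF = 0.765754, PV = 3.828769
  t = 5.0000: CF_t = 5.000000, DF = 0.716327, PV = 3.581636
  t = 6.0000: CF_t = 5.000000, DF = 0.670091, PV = 3.350455
  t = 7.0000: CF_t = 105.000000, DF = 0.626839, PV = 65.818103
Price P = sum_t PV_t = 89.724554
First compute Macaulay numerator sum_t t * PV_t:
  t * PV_t at t = 1.0000: 4.677268
  t * PV_t at t = 2.0000: 8.750736
  t * PV_t at t = 3.0000: 12.278863
  t * PV_t at t = 4.0000: 15.315077
  t * PV_t at t = 5.0000: 17.908181
  t * PV_t at t = 6.0000: 20.102729
  t * PV_t at t = 7.0000: 460.726723
Macaulay duration D = 539.759577 / 89.724554 = 6.015740
Modified duration = D / (1 + y/m) = 6.015740 / (1 + 0.069000) = 5.627446
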